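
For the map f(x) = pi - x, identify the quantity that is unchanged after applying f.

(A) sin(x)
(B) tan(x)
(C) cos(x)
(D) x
A

For f(x) = pi - x:
sin(pi - x) = sin(x), so sine is invariant under this transformation.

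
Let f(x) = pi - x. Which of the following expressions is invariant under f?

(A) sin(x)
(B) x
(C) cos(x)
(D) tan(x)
A

For f(x) = pi - x:
sin(pi - x) = sin(x), so sine is invariant under this transformation.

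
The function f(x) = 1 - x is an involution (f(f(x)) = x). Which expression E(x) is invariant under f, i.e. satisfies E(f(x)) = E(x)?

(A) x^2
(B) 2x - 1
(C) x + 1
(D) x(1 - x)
D

Replace x by f(x) = 1 - x in each option and simplify. As a quick numerical cross-check, also compare E(3) with E(f(3)) = E(-2).

(A) x^2  ->  (1 - x)^2 = (x - 1)^2; check: E(3) = 9 but E(-2) = 4.   [not invariant]
(B) 2x - 1  ->  2(1 - x) - 1 = 1 - 2x; check: E(3) = 5 but E(-2) = -5.   [not invariant]
(C) x + 1  ->  (1 - x) + 1 = 2 - x; check: E(3) = 4 but E(-2) = -1.   [not invariant]
(D) x(1 - x)  ->  (1 - x)(1 - (1 - x)), which simplifies back to x(1 - x); check: E(3) = -6, E(-2) = -6.   [invariant]

Only (D) is unchanged. E is symmetric under swapping x with f(x) = 1 - x, which is exactly what an involution does.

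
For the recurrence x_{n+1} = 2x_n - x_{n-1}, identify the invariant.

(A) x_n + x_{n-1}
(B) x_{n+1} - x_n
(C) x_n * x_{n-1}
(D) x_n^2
B

For the recurrence x_{n+1} = 2x_n - x_{n-1}:

If x_{n+1} = 2x_n - x_{n-1}, then:
x_{n+1} - x_n = x_n - x_{n-1}
The first difference is constant throughout the sequence.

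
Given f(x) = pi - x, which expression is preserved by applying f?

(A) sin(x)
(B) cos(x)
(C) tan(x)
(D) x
A

For f(x) = pi - x:
sin(pi - x) = sin(x), so sine is invariant under this transformation.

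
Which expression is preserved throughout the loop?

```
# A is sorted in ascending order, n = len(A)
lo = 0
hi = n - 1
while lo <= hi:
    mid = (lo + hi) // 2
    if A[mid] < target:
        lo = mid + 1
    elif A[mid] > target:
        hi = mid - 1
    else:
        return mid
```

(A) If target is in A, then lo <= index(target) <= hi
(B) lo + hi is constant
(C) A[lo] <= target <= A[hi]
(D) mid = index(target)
A

A loop invariant must hold before the first iteration and be re-established by every execution of the body.

(A) If target is in A, then lo <= index(target) <= hi: Before the loop [lo, hi] = [0, n-1] covers every index. When A[mid] < target, sortedness puts target strictly to the right of mid, so setting lo = mid + 1 keeps index(target) in [lo, hi]; symmetrically for hi = mid - 1. Hence 'if target is in A then lo <= index(target) <= hi' holds after every iteration, and when lo > hi it proves target is absent.

The other options fail:
(B) lo + hi is constant: each iteration moves exactly one of lo, hi, so lo + hi changes (e.g. 0 + (n-1) becomes (mid+1) + (n-1)).
(C) A[lo] <= target <= A[hi]: fails when target is not in A (e.g. target < A[0] already violates it before the loop), so it is not maintained in general.
(D) mid = index(target): mid is just the current probe; it equals index(target) only on the iteration that returns.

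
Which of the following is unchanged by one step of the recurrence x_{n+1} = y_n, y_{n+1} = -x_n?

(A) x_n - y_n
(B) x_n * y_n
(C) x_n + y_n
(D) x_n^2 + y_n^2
D

For the recurrence x_{n+1} = y_n, y_{n+1} = -x_n:

x_{n+1}^2 + y_{n+1}^2 = y_n^2 + (-x_n)^2 = x_n^2 + y_n^2
The sum of squares is conserved (like energy in a harmonic oscillator).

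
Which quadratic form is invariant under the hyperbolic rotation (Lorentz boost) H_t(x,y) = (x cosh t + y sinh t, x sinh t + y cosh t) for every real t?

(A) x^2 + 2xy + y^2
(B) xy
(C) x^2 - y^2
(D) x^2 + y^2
C

Write x' = x cosh t + y sinh t, y' = x sinh t + y cosh t and substitute into each option:
(A) x^2 + 2xy + y^2: (x' + y')^2 with x' + y' = (x + y)(cosh t + sinh t) = (x + y)e^t, so it becomes (x + y)^2 e^(2t)   [not invariant for t != 0]
(B) xy: (x cosh t + y sinh t)(x sinh t + y cosh t) = xy(cosh^2 t + sinh^2 t) + (x^2 + y^2) sinh t cosh t = xy cosh 2t + (x^2 + y^2)(sinh 2t)/2   [not invariant for t != 0]
(C) x^2 - y^2: (x cosh t + y sinh t)^2 - (x sinh t + y cosh t)^2 = x^2(cosh^2 t - sinh^2 t) + 2xy(cosh t sinh t - sinh t cosh t) + y^2(sinh^2 t - cosh^2 t) = x^2 - y^2   [invariant, using cosh^2 t - sinh^2 t = 1]
(D) x^2 + y^2: (x cosh t + y sinh t)^2 + (x sinh t + y cosh t)^2 = (x^2 + y^2)(cosh^2 t + sinh^2 t) + 4xy sinh t cosh t = (x^2 + y^2) cosh 2t + 2xy sinh 2t   [not invariant for t != 0]

Only (C) x^2 - y^2 is unchanged; it is the Minkowski form preserved by Lorentz boosts, just as x^2 + y^2 is preserved by ordinary rotations.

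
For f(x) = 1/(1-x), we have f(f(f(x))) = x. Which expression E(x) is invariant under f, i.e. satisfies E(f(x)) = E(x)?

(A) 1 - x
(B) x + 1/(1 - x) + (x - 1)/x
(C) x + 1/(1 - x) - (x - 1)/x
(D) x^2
B

Replace x by f(x) = 1/(1 - x) in each option and simplify. As a quick numerical cross-check, also compare E(4) with E(f(4)) = E(-1/3).

(A) 1 - x  ->  1 - (1/(1 - x)) = x/(x - 1); check: E(4) = -3 but E(-1/3) = 4/3.   [not invariant]
(B) x + 1/(1 - x) + (x - 1)/x  ->  (1/(1 - x)) + 1/(1 - (1/(1 - x))) + ((1/(1 - x)) - 1)/(1/(1 - x)), which simplifies back to x + 1/(1 - x) + (x - 1)/x; check: E(4) = 53/12, E(-1/3) = 53/12.   [invariant]
(C) x + 1/(1 - x) - (x - 1)/x  ->  (1/(1 - x)) + 1/(1 - (1/(1 - x))) - ((1/(1 - x)) - 1)/(1/(1 - x)) = (x^2(1 - x) - x + (x - 1)^2)/(x(x - 1)); check: E(4) = 35/12 but E(-1/3) = -43/12.   [not invariant]
(D) x^2  ->  (1/(1 - x))^2 = (x - 1)^(-2); check: E(4) = 16 but E(-1/3) = 1/9.   [not invariant]

Only (B) is unchanged. Indeed f(f(x)) = 1/(1 - 1/(1-x)) = (1-x)/(-x) = (x-1)/x, so E(x) = x + f(x) + f(f(x)) is the sum over the whole 3-cycle; applying f just permutes the three terms cyclically (x -> f(x) -> f(f(x)) -> x), leaving the sum unchanged.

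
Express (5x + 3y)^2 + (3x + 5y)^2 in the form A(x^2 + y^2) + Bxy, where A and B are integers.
34(x^2 + y^2) + 60xy

Expanding: (5x + 3y)^2 = 25x^2 + 30xy + 9y^2
(3x + 5y)^2 = 9x^2 + 30xy + 25y^2
Sum = (25+9)(x^2+y^2) + 60xy = 34(x^2 + y^2) + 60xy
This is symmetric in x and y.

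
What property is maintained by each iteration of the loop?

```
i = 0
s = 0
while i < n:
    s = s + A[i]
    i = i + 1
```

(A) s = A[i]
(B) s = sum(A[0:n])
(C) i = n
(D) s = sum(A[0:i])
D

A loop invariant must hold before the first iteration and be re-established by every execution of the body.

(D) s = sum(A[0:i]): Initially i = 0 and s = 0 = sum of the empty slice A[0:0]. If s = sum(A[0:i]) holds at the top of an iteration, the body sets s to sum(A[0:i]) + A[i] = sum(A[0:i+1]) and then i to i+1, so s = sum(A[0:i]) holds again. At exit i = n, giving s = sum(A[0:n]).

The other options fail:
(A) s = A[i]: after the first iteration s = A[0] but i = 1, so s = A[i] compares s with the wrong element (and fails in general).
(B) s = sum(A[0:n]): false before the loop (s = 0, not the full sum) -- it only becomes true at exit.
(C) i = n: false initially (i = 0); it is the exit condition, not an invariant.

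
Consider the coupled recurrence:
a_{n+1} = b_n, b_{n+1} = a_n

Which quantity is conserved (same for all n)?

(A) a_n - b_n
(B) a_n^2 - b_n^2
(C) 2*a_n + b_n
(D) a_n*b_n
D

Replace a_n by a_{n+1} = b_n and b_n by b_{n+1} = a_n in each option and simplify:
(A) a_n - b_n  ->  (b_n) - (a_n) = -a_n + b_n   [not conserved]
(B) a_n^2 - b_n^2  ->  (b_n)^2 - (a_n)^2 = -a_n^2 + b_n^2   [not conserved]
(C) 2*a_n + b_n  ->  2*(b_n) + (a_n) = a_n + 2*b_n   [not conserved]
(D) a_n*b_n  ->  (b_n)*(a_n) = a_n*b_n   [conserved]

Only (D) a_n*b_n returns to itself after one step, so it is the conserved quantity.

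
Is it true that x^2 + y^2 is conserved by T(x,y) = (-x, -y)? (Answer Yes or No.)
Yes

Substitute T(x,y) = (-x, -y) into the expression and compare with the original.

Original: x^2 + y^2
After applying T: (-x)^2 + (-y)^2 = x^2 + y^2

This is identical to the original x^2 + y^2, so the expression is invariant.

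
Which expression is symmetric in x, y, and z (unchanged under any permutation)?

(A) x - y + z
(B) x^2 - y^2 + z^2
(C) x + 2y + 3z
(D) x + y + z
D

A symmetric expression is unchanged when the variables are permuted; here the transformation to test is the swap (x, y) -> (y, x).
A symmetric expression must survive every permutation; the single swap x <-> y already eliminates the distractors, and the keyed expression is also unchanged by x <-> z and y <-> z (each variable enters it in exactly the same way).
Substitute the transformed coordinates into each option and compare with the original:
(A) x - y + z  ->  (y) - (x) + z = -x + y + z   [differs from x - y + z: not invariant]
(B) x^2 - y^2 + z^2  ->  (y)^2 - (x)^2 + z^2 = -x^2 + y^2 + z^2   [differs from x^2 - y^2 + z^2: not invariant]
(C) x + 2y + 3z  ->  (y) + 2(x) + 3z = 2x + y + 3z   [differs from x + 2y + 3z: not invariant]
(D) x + y + z  ->  (y) + (x) + z = x + y + z   [equals x + y + z: invariant]

Only option (D), x + y + z, is unchanged by the transformation.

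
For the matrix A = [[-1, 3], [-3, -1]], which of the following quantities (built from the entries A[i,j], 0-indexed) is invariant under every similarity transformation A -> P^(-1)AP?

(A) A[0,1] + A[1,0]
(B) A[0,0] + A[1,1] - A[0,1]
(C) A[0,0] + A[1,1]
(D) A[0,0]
C

A[0,0] + A[1,1] is the trace of A. By the cyclic property of the trace, tr(P^(-1)AP) = tr(APP^(-1)) = tr(A), so it is the same for every matrix similar to A.

The other combinations are not similarity invariants. For example, take P = [[1, 2], [0, 1]] (det P = 1), so P^(-1) = [[1, -2], [0, 1]] and
B = P^(-1)AP = [[5, 15], [-3, -7]].
Evaluating each option on A and on B:
(A) A[0,1] + A[1,0]: 0 for A, 12 for B -> changes
(B) A[0,0] + A[1,1] - A[0,1]: -5 for A, -17 for B -> changes
(C) A[0,0] + A[1,1]: -2 for A, -2 for B -> unchanged
(D) A[0,0]: -1 for A, 5 for B -> changes

Only (C) A[0,0] + A[1,1] = -2 survives (and it does so for every P, not just this one), so it is the invariant.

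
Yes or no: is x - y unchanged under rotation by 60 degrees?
No

Applying rotation by 60 degrees: x' = x*cos(60 degrees) - y*sin(60 degrees) = x/2 - sqrt(3)y/2, y' = x*sin(60 degrees) + y*cos(60 degrees) = sqrt(3)x/2 + y/2

Substituting into x - y:
(x/2 - sqrt(3)y/2) - (sqrt(3)x/2 + y/2)
= -sqrt(3)x/2 + x/2 - sqrt(3)y/2 - y/2

This differs from the original expression x - y, so it is NOT invariant.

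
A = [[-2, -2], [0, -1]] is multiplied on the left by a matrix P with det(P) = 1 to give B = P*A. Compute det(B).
2

By the multiplicative property of determinants, det(B) = det(P*A) = det(P) * det(A) = det(A),
so the determinant is invariant under multiplication by any determinant-1 matrix; we just need det(A).

det(A) = (-2)(-1) - (-2)(0) = 2 - 0 = 2

Therefore det(B) = 1 * 2 = 2.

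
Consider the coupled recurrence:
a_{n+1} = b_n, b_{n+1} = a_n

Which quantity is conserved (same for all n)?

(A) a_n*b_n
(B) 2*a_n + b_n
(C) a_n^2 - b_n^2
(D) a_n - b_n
A

Replace a_n by a_{n+1} = b_n and b_n by b_{n+1} = a_n in each option and simplify:
(A) a_n*b_n  ->  (b_n)*(a_n) = a_n*b_n   [conserved]
(B) 2*a_n + b_n  ->  2*(b_n) + (a_n) = a_n + 2*b_n   [not conserved]
(C) a_n^2 - b_n^2  ->  (b_n)^2 - (a_n)^2 = -a_n^2 + b_n^2   [not conserved]
(D) a_n - b_n  ->  (b_n) - (a_n) = -a_n + b_n   [not conserved]

Only (A) a_n*b_n returns to itself after one step, so it is the conserved quantity.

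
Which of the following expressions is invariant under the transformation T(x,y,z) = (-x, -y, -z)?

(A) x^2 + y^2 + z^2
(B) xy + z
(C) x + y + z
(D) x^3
A

Apply T(x,y,z) = (-x, -y, -z) to each option, i.e. replace (x, y, z) by the transformed coordinates.
Substitute the transformed coordinates into each option and compare with the original:
(A) x^2 + y^2 + z^2  ->  (-x)^2 + (-y)^2 + (-z)^2 = x^2 + y^2 + z^2   [equals x^2 + y^2 + z^2: invariant]
(B) xy + z  ->  (-x)(-y) + (-z) = xy - z   [differs from xy + z: not invariant]
(C) x + y + z  ->  (-x) + (-y) + (-z) = -x - y - z   [differs from x + y + z: not invariant]
(D) x^3  ->  (-x)^3 = -x^3   [differs from x^3: not invariant]

Only option (A), x^2 + y^2 + z^2, is unchanged by the transformation.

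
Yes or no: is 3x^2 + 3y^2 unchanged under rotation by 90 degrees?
Yes

Applying rotation by 90 degrees: x' = x*cos(90 degrees) - y*sin(90 degrees) = -y, y' = x*sin(90 degrees) + y*cos(90 degrees) = x

Substituting into 3x^2 + 3y^2:
3(-y)^2 + 3(x)^2
= 3x^2 + 3y^2

This equals the original expression 3x^2 + 3y^2, so it IS invariant.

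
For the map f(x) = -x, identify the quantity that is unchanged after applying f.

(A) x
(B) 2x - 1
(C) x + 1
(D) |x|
D

For f(x) = -x:
Applying f replaces x by -x. Since |-x| = |x|, the absolute value is unchanged by f, whereas x -> -x, 2x - 1 -> -2x - 1 and x + 1 -> -x + 1 all change.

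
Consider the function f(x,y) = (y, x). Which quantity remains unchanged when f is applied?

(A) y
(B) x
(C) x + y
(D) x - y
C

For f(x,y) = (y, x):
After applying f: x' = y, y' = x. So x' + y' = y + x = x + y.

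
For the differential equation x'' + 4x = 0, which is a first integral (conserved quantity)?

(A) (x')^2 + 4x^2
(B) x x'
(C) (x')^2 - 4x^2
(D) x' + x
A

A first integral I satisfies dI/dt = 0 along every solution. Differentiate each option and use the equation of motion:
(A) d/dt[(x')^2 + 4x^2] = 2x'x'' + 8x x' = 2x'(-4x) + 8x x' = 0
(B) d/dt[x x'] = (x')^2 + x x'' = (x')^2 - 4x^2, not identically 0
(C) d/dt[(x')^2 - 4x^2] = 2x'x'' - 8x x' = -16x x', not identically 0
(D) d/dt[x' + x] = x'' + x' = -4x + x', not identically 0

Only (A) has zero time-derivative. So the energy-like quantity (x')^2 + 4x^2 is the first integral.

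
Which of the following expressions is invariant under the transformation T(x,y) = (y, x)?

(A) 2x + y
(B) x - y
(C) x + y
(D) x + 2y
C

An expression E(x,y) is invariant under T if E(T(x,y)) = E(x,y). Here T(x,y) = (y, x).
Substitute the transformed coordinates into each option and compare with the original:
(A) 2x + y  ->  2(y) + (x) = x + 2y   [differs from 2x + y: not invariant]
(B) x - y  ->  (y) - (x) = -x + y   [differs from x - y: not invariant]
(C) x + y  ->  (y) + (x) = x + y   [equals x + y: invariant]
(D) x + 2y  ->  (y) + 2(x) = 2x + y   [differs from x + 2y: not invariant]

Only option (C), x + y, is unchanged by the transformation.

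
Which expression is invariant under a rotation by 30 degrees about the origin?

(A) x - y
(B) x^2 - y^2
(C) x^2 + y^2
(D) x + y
C

A rotation by 30 degrees sends (x, y) to (sqrt(3)x/2 - y/2, x/2 + sqrt(3)y/2).
Substitute the transformed coordinates into each option and compare with the original:
(A) x - y  ->  (sqrt(3)x/2 - y/2) - (x/2 + sqrt(3)y/2) = -x/2 + sqrt(3)x/2 - sqrt(3)y/2 - y/2   [differs from x - y: not invariant]
(B) x^2 - y^2  ->  (sqrt(3)x/2 - y/2)^2 - (x/2 + sqrt(3)y/2)^2 = x^2/2 - sqrt(3)xy - y^2/2   [differs from x^2 - y^2: not invariant]
(C) x^2 + y^2  ->  (sqrt(3)x/2 - y/2)^2 + (x/2 + sqrt(3)y/2)^2 = x^2 + y^2   [equals x^2 + y^2: invariant]
(D) x + y  ->  (sqrt(3)x/2 - y/2) + (x/2 + sqrt(3)y/2) = x/2 + sqrt(3)x/2 - y/2 + sqrt(3)y/2   [differs from x + y: not invariant]

Only option (C), x^2 + y^2, is unchanged by the transformation.
Geometrically, x^2 + y^2 is the squared distance from the origin, which every rotation about the origin preserves.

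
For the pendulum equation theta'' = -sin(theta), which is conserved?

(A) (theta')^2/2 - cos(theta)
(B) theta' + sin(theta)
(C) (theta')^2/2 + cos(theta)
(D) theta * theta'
A

A first integral I satisfies dI/dt = 0 along every solution. Differentiate each option and use the equation of motion:
(A) d/dt[(theta')^2/2 - cos(theta)] = theta' theta'' + sin(theta) theta' = theta'(-sin(theta)) + theta' sin(theta) = 0
(B) d/dt[theta' + sin(theta)] = theta'' + cos(theta) theta' = -sin(theta) + theta' cos(theta), not identically 0
(C) d/dt[(theta')^2/2 + cos(theta)] = theta' theta'' - sin(theta) theta' = -2 theta' sin(theta), not identically 0
(D) d/dt[theta * theta'] = (theta')^2 + theta theta'' = (theta')^2 - theta sin(theta), not identically 0

Only (A) has zero time-derivative. This is the total energy: kinetic (theta')^2/2 plus potential -cos(theta).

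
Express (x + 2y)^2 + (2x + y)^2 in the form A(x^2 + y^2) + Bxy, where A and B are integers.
5(x^2 + y^2) + 8xy

Expanding: (x + 2y)^2 = x^2 + 4xy + 4y^2
(2x + y)^2 = 4x^2 + 4xy + y^2
Sum = (1+4)(x^2+y^2) + 8xy = 5(x^2 + y^2) + 8xy
This is symmetric in x and y.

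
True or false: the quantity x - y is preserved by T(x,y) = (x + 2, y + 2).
True

Substitute T(x,y) = (x + 2, y + 2) into the expression and compare with the original.

Original: x - y
After applying T: (x + 2) - (y + 2) = x - y

This is identical to the original x - y, so the expression is invariant.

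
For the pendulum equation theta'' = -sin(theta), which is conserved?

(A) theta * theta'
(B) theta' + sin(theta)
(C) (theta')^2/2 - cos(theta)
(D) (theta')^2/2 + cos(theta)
C

A first integral I satisfies dI/dt = 0 along every solution. Differentiate each option and use the equation of motion:
(A) d/dt[theta * theta'] = (theta')^2 + theta theta'' = (theta')^2 - theta sin(theta), not identically 0
(B) d/dt[theta' + sin(theta)] = theta'' + cos(theta) theta' = -sin(theta) + theta' cos(theta), not identically 0
(C) d/dt[(theta')^2/2 - cos(theta)] = theta' theta'' + sin(theta) theta' = theta'(-sin(theta)) + theta' sin(theta) = 0
(D) d/dt[(theta')^2/2 + cos(theta)] = theta' theta'' - sin(theta) theta' = -2 theta' sin(theta), not identically 0

Only (C) has zero time-derivative. This is the total energy: kinetic (theta')^2/2 plus potential -cos(theta).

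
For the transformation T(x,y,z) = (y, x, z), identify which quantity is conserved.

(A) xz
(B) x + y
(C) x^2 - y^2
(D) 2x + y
B

Apply T(x,y,z) = (y, x, z) to each option, i.e. replace (x, y, z) by the transformed coordinates.
Substitute the transformed coordinates into each option and compare with the original:
(A) xz  ->  (y)(z) = yz   [differs from xz: not invariant]
(B) x + y  ->  (y) + (x) = x + y   [equals x + y: invariant]
(C) x^2 - y^2  ->  (y)^2 - (x)^2 = -x^2 + y^2   [differs from x^2 - y^2: not invariant]
(D) 2x + y  ->  2(y) + (x) = x + 2y   [differs from 2x + y: not invariant]

Only option (B), x + y, is unchanged by the transformation.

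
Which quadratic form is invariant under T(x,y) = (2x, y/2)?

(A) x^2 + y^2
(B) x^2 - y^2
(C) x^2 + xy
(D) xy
D

T multiplies x by 2 and divides y by 2.
Substitute the transformed coordinates into each option and compare with the original:
(A) x^2 + y^2  ->  (2x)^2 + (y/2)^2 = 4x^2 + y^2/4   [differs from x^2 + y^2: not invariant]
(B) x^2 - y^2  ->  (2x)^2 - (y/2)^2 = 4x^2 - y^2/4   [differs from x^2 - y^2: not invariant]
(C) x^2 + xy  ->  (2x)^2 + (2x)(y/2) = 4x^2 + xy   [differs from x^2 + xy: not invariant]
(D) xy  ->  (2x)(y/2) = xy   [equals xy: invariant]

Only option (D), xy, is unchanged by the transformation.
The factors 2 and 1/2 cancel only in the pure product xy.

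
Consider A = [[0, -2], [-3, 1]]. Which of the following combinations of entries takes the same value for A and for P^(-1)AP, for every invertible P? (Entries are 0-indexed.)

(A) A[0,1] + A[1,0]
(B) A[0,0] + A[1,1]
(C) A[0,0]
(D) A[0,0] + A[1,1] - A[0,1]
B

A[0,0] + A[1,1] is the trace of A. By the cyclic property of the trace, tr(P^(-1)AP) = tr(APP^(-1)) = tr(A), so it is the same for every matrix similar to A.

The other combinations are not similarity invariants. For example, take P = [[1, -1], [0, 1]] (det P = 1), so P^(-1) = [[1, 1], [0, 1]] and
B = P^(-1)AP = [[-3, 2], [-3, 4]].
Evaluating each option on A and on B:
(A) A[0,1] + A[1,0]: -5 for A, -1 for B -> changes
(B) A[0,0] + A[1,1]: 1 for A, 1 for B -> unchanged
(C) A[0,0]: 0 for A, -3 for B -> changes
(D) A[0,0] + A[1,1] - A[0,1]: 3 for A, -1 for B -> changes

Only (B) A[0,0] + A[1,1] = 1 survives (and it does so for every P, not just this one), so it is the invariant.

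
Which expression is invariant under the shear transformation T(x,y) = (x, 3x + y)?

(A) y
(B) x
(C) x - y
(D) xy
B

Under the shear T(x,y) = (x, 3x + y):
Substitute the transformed coordinates into each option and compare with the original:
(A) y  ->  (3x + y) = 3x + y   [differs from y: not invariant]
(B) x  ->  (x) = x   [equals x: invariant]
(C) x - y  ->  (x) - (3x + y) = -2x - y   [differs from x - y: not invariant]
(D) xy  ->  (x)(3x + y) = 3x^2 + xy   [differs from xy: not invariant]

Only option (B), x, is unchanged by the transformation.
A vertical shear moves points parallel to the y-axis, so the x-coordinate (and any function of x alone) is unchanged.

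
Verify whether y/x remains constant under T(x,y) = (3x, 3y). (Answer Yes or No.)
Yes

Substitute T(x,y) = (3x, 3y) into the expression and compare with the original.

Original: y/x
After applying T: (3y)/(3x) = y/x

This is identical to the original y/x, so the expression is invariant.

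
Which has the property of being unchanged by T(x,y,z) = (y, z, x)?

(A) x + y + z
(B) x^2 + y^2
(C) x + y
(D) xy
A

Apply T(x,y,z) = (y, z, x) to each option, i.e. replace (x, y, z) by the transformed coordinates.
Substitute the transformed coordinates into each option and compare with the original:
(A) x + y + z  ->  (y) + (z) + (x) = x + y + z   [equals x + y + z: invariant]
(B) x^2 + y^2  ->  (y)^2 + (z)^2 = y^2 + z^2   [differs from x^2 + y^2: not invariant]
(C) x + y  ->  (y) + (z) = y + z   [differs from x + y: not invariant]
(D) xy  ->  (y)(z) = yz   [differs from xy: not invariant]

Only option (A), x + y + z, is unchanged by the transformation.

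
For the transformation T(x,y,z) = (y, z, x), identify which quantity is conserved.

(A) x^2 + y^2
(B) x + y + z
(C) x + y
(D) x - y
B

Apply T(x,y,z) = (y, z, x) to each option, i.e. replace (x, y, z) by the transformed coordinates.
Substitute the transformed coordinates into each option and compare with the original:
(A) x^2 + y^2  ->  (y)^2 + (z)^2 = y^2 + z^2   [differs from x^2 + y^2: not invariant]
(B) x + y + z  ->  (y) + (z) + (x) = x + y + z   [equals x + y + z: invariant]
(C) x + y  ->  (y) + (z) = y + z   [differs from x + y: not invariant]
(D) x - y  ->  (y) - (z) = y - z   [differs from x - y: not invariant]

Only option (B), x + y + z, is unchanged by the transformation.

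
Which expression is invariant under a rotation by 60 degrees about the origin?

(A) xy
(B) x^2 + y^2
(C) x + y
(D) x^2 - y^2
B

A rotation by 60 degrees sends (x, y) to (x/2 - sqrt(3)y/2, sqrt(3)x/2 + y/2).
Substitute the transformed coordinates into each option and compare with the original:
(A) xy  ->  (x/2 - sqrt(3)y/2)(sqrt(3)x/2 + y/2) = sqrt(3)x^2/4 - xy/2 - sqrt(3)y^2/4   [differs from xy: not invariant]
(B) x^2 + y^2  ->  (x/2 - sqrt(3)y/2)^2 + (sqrt(3)x/2 + y/2)^2 = x^2 + y^2   [equals x^2 + y^2: invariant]
(C) x + y  ->  (x/2 - sqrt(3)y/2) + (sqrt(3)x/2 + y/2) = x/2 + sqrt(3)x/2 - sqrt(3)y/2 + y/2   [differs from x + y: not invariant]
(D) x^2 - y^2  ->  (x/2 - sqrt(3)y/2)^2 - (sqrt(3)x/2 + y/2)^2 = -x^2/2 - sqrt(3)xy + y^2/2   [differs from x^2 - y^2: not invariant]

Only option (B), x^2 + y^2, is unchanged by the transformation.
Geometrically, x^2 + y^2 is the squared distance from the origin, which every rotation about the origin preserves.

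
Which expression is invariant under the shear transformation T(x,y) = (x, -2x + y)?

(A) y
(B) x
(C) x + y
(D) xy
B

Under the shear T(x,y) = (x, -2x + y):
Substitute the transformed coordinates into each option and compare with the original:
(A) y  ->  (-2x + y) = -2x + y   [differs from y: not invariant]
(B) x  ->  (x) = x   [equals x: invariant]
(C) x + y  ->  (x) + (-2x + y) = -x + y   [differs from x + y: not invariant]
(D) xy  ->  (x)(-2x + y) = -2x^2 + xy   [differs from xy: not invariant]

Only option (B), x, is unchanged by the transformation.
A vertical shear moves points parallel to the y-axis, so the x-coordinate (and any function of x alone) is unchanged.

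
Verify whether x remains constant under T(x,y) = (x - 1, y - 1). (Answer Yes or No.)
No

Substitute T(x,y) = (x - 1, y - 1) into the expression and compare with the original.

Original: x
After applying T: (x - 1) = x - 1

This differs from the original x (difference: -1), so the expression is NOT invariant.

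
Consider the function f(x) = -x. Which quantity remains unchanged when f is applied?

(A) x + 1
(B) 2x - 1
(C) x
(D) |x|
D

For f(x) = -x:
Applying f replaces x by -x. Since |-x| = |x|, the absolute value is unchanged by f, whereas x -> -x, 2x - 1 -> -2x - 1 and x + 1 -> -x + 1 all change.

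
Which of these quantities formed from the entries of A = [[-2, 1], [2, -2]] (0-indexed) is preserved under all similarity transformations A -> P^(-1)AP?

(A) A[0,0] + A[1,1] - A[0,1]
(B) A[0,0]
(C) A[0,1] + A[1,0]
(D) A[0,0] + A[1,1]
D

A[0,0] + A[1,1] is the trace of A. By the cyclic property of the trace, tr(P^(-1)AP) = tr(APP^(-1)) = tr(A), so it is the same for every matrix similar to A.

The other combinations are not similarity invariants. For example, take P = [[1, 1], [0, 1]] (det P = 1), so P^(-1) = [[1, -1], [0, 1]] and
B = P^(-1)AP = [[-4, -1], [2, 0]].
Evaluating each option on A and on B:
(A) A[0,0] + A[1,1] - A[0,1]: -5 for A, -3 for B -> changes
(B) A[0,0]: -2 for A, -4 for B -> changes
(C) A[0,1] + A[1,0]: 3 for A, 1 for B -> changes
(D) A[0,0] + A[1,1]: -4 for A, -4 for B -> unchanged

Only (D) A[0,0] + A[1,1] = -4 survives (and it does so for every P, not just this one), so it is the invariant.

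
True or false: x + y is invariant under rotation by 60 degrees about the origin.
False

Applying rotation by 60 degrees: x' = x*cos(60 degrees) - y*sin(60 degrees) = x/2 - sqrt(3)y/2, y' = x*sin(60 degrees) + y*cos(60 degrees) = sqrt(3)x/2 + y/2

Substituting into x + y:
(x/2 - sqrt(3)y/2) + (sqrt(3)x/2 + y/2)
= x/2 + sqrt(3)x/2 - sqrt(3)y/2 + y/2

This differs from the original expression x + y, so it is NOT invariant.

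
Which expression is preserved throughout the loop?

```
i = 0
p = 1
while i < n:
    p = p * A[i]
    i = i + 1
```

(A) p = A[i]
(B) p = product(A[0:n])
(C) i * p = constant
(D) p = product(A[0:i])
D

A loop invariant must hold before the first iteration and be re-established by every execution of the body.

(D) p = product(A[0:i]): Initially i = 0 and p = 1 = product of the empty slice A[0:0]. If p = product(A[0:i]) holds at the top of an iteration, the body sets p to product(A[0:i]) * A[i] = product(A[0:i+1]) and then i to i+1, so the property is restored. At exit i = n, giving p = product(A[0:n]).

The other options fail:
(A) p = A[i]: after the first iteration p = A[0] but i = 1; in general p is a product of several elements, not a single one.
(B) p = product(A[0:n]): false before the loop (p = 1, not the full product) -- it only becomes true at exit.
(C) i * p = constant: initially i * p = 0, but after one iteration it is 1 * A[0], which is nonzero in general.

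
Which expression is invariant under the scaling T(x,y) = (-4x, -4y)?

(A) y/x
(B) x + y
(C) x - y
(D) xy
A

Under the uniform scaling T(x,y) = (-4x, -4y):
Substitute the transformed coordinates into each option and compare with the original:
(A) y/x  ->  (-4y)/(-4x) = y/x   [equals y/x: invariant]
(B) x + y  ->  (-4x) + (-4y) = -4x - 4y   [differs from x + y: not invariant]
(C) x - y  ->  (-4x) - (-4y) = -4x + 4y   [differs from x - y: not invariant]
(D) xy  ->  (-4x)(-4y) = 16xy   [differs from xy: not invariant]

Only option (A), y/x, is unchanged by the transformation.
The common factor -4 cancels in a ratio of coordinates, while sums, products and sums of squares pick up factors of -4 or 16.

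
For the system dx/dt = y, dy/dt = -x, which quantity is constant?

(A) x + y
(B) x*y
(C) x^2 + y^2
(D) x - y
C

A first integral I satisfies dI/dt = 0 along every solution. Differentiate each option and use the equation of motion:
(A) d/dt[x + y] = y + (-x) = y - x, not identically 0
(B) d/dt[x*y] = (dx/dt)y + x(dy/dt) = y^2 - x^2, not identically 0
(C) d/dt[x^2 + y^2] = 2x*dx/dt + 2y*dy/dt = 2x*y + 2y*(-x) = 0
(D) d/dt[x - y] = y - (-x) = x + y, not identically 0

Only (C) has zero time-derivative. So x^2 + y^2 (the squared radius; trajectories are circles) is the conserved quantity.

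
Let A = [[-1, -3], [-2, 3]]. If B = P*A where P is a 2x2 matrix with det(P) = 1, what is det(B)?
-9

By the multiplicative property of determinants, det(B) = det(P*A) = det(P) * det(A) = det(A),
so the determinant is invariant under multiplication by any determinant-1 matrix; we just need det(A).

det(A) = (-1)(3) - (-3)(-2) = -3 - 6 = -9

Therefore det(B) = 1 * (-9) = -9.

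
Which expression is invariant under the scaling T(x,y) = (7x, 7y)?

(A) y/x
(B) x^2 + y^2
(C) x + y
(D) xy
A

Under the uniform scaling T(x,y) = (7x, 7y):
Substitute the transformed coordinates into each option and compare with the original:
(A) y/x  ->  (7y)/(7x) = y/x   [equals y/x: invariant]
(B) x^2 + y^2  ->  (7x)^2 + (7y)^2 = 49x^2 + 49y^2   [differs from x^2 + y^2: not invariant]
(C) x + y  ->  (7x) + (7y) = 7x + 7y   [differs from x + y: not invariant]
(D) xy  ->  (7x)(7y) = 49xy   [differs from xy: not invariant]

Only option (A), y/x, is unchanged by the transformation.
The common factor 7 cancels in a ratio of coordinates, while sums, products and sums of squares pick up factors of 7 or 49.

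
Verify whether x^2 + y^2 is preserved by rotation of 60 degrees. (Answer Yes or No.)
Yes

Applying rotation by 60 degrees: x' = x*cos(60 degrees) - y*sin(60 degrees) = x/2 - sqrt(3)y/2, y' = x*sin(60 degrees) + y*cos(60 degrees) = sqrt(3)x/2 + y/2

Substituting into x^2 + y^2:
(x/2 - sqrt(3)y/2)^2 + (sqrt(3)x/2 + y/2)^2
= x^2 + y^2

This equals the original expression x^2 + y^2, so it IS invariant.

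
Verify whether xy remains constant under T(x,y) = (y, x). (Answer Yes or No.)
Yes

Substitute T(x,y) = (y, x) into the expression and compare with the original.

Original: xy
After applying T: (y)(x) = xy

This is identical to the original xy, so the expression is invariant.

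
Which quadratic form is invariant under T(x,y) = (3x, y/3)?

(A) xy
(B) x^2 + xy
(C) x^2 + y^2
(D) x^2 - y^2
A

T multiplies x by 3 and divides y by 3.
Substitute the transformed coordinates into each option and compare with the original:
(A) xy  ->  (3x)(y/3) = xy   [equals xy: invariant]
(B) x^2 + xy  ->  (3x)^2 + (3x)(y/3) = 9x^2 + xy   [differs from x^2 + xy: not invariant]
(C) x^2 + y^2  ->  (3x)^2 + (y/3)^2 = 9x^2 + y^2/9   [differs from x^2 + y^2: not invariant]
(D) x^2 - y^2  ->  (3x)^2 - (y/3)^2 = 9x^2 - y^2/9   [differs from x^2 - y^2: not invariant]

Only option (A), xy, is unchanged by the transformation.
The factors 3 and 1/3 cancel only in the pure product xy.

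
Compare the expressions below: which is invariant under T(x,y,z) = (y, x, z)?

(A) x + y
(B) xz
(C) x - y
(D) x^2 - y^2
A

Apply T(x,y,z) = (y, x, z) to each option, i.e. replace (x, y, z) by the transformed coordinates.
Substitute the transformed coordinates into each option and compare with the original:
(A) x + y  ->  (y) + (x) = x + y   [equals x + y: invariant]
(B) xz  ->  (y)(z) = yz   [differs from xz: not invariant]
(C) x - y  ->  (y) - (x) = -x + y   [differs from x - y: not invariant]
(D) x^2 - y^2  ->  (y)^2 - (x)^2 = -x^2 + y^2   [differs from x^2 - y^2: not invariant]

Only option (A), x + y, is unchanged by the transformation.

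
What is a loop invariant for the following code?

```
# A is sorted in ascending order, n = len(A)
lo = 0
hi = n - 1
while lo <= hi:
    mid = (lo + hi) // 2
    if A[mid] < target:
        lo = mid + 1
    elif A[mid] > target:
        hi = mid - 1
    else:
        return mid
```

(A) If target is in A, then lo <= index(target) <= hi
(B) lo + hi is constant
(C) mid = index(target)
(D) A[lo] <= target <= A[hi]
A

A loop invariant must hold before the first iteration and be re-established by every execution of the body.

(A) If target is in A, then lo <= index(target) <= hi: Before the loop [lo, hi] = [0, n-1] covers every index. When A[mid] < target, sortedness puts target strictly to the right of mid, so setting lo = mid + 1 keeps index(target) in [lo, hi]; symmetrically for hi = mid - 1. Hence 'if target is in A then lo <= index(target) <= hi' holds after every iteration, and when lo > hi it proves target is absent.

The other options fail:
(B) lo + hi is constant: each iteration moves exactly one of lo, hi, so lo + hi changes (e.g. 0 + (n-1) becomes (mid+1) + (n-1)).
(C) mid = index(target): mid is just the current probe; it equals index(target) only on the iteration that returns.
(D) A[lo] <= target <= A[hi]: fails when target is not in A (e.g. target < A[0] already violates it before the loop), so it is not maintained in general.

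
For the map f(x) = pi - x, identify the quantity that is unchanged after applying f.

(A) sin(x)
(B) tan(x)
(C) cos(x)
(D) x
A

For f(x) = pi - x:
sin(pi - x) = sin(x), so sine is invariant under this transformation.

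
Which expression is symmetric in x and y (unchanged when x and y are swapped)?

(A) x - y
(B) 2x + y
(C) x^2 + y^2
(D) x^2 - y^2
C

A symmetric expression is unchanged when the variables are permuted; here the transformation to test is the swap (x, y) -> (y, x).
Substitute the transformed coordinates into each option and compare with the original:
(A) x - y  ->  (y) - (x) = -x + y   [differs from x - y: not invariant]
(B) 2x + y  ->  2(y) + (x) = x + 2y   [differs from 2x + y: not invariant]
(C) x^2 + y^2  ->  (y)^2 + (x)^2 = x^2 + y^2   [equals x^2 + y^2: invariant]
(D) x^2 - y^2  ->  (y)^2 - (x)^2 = -x^2 + y^2   [differs from x^2 - y^2: not invariant]

Only option (C), x^2 + y^2, is unchanged by the transformation.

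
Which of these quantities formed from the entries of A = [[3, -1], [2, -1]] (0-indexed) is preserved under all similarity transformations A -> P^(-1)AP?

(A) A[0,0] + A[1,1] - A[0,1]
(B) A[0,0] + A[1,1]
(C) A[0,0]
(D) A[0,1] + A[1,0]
B

A[0,0] + A[1,1] is the trace of A. By the cyclic property of the trace, tr(P^(-1)AP) = tr(APP^(-1)) = tr(A), so it is the same for every matrix similar to A.

The other combinations are not similarity invariants. For example, take P = [[1, -1], [0, 1]] (det P = 1), so P^(-1) = [[1, 1], [0, 1]] and
B = P^(-1)AP = [[5, -7], [2, -3]].
Evaluating each option on A and on B:
(A) A[0,0] + A[1,1] - A[0,1]: 3 for A, 9 for B -> changes
(B) A[0,0] + A[1,1]: 2 for A, 2 for B -> unchanged
(C) A[0,0]: 3 for A, 5 for B -> changes
(D) A[0,1] + A[1,0]: 1 for A, -5 for B -> changes

Only (B) A[0,0] + A[1,1] = 2 survives (and it does so for every P, not just this one), so it is the invariant.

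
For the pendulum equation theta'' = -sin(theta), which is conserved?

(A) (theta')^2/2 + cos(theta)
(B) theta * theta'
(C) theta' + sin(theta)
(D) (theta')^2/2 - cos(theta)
D

A first integral I satisfies dI/dt = 0 along every solution. Differentiate each option and use the equation of motion:
(A) d/dt[(theta')^2/2 + cos(theta)] = theta' theta'' - sin(theta) theta' = -2 theta' sin(theta), not identically 0
(B) d/dt[theta * theta'] = (theta')^2 + theta theta'' = (theta')^2 - theta sin(theta), not identically 0
(C) d/dt[theta' + sin(theta)] = theta'' + cos(theta) theta' = -sin(theta) + theta' cos(theta), not identically 0
(D) d/dt[(theta')^2/2 - cos(theta)] = theta' theta'' + sin(theta) theta' = theta'(-sin(theta)) + theta' sin(theta) = 0

Only (D) has zero time-derivative. This is the total energy: kinetic (theta')^2/2 plus potential -cos(theta).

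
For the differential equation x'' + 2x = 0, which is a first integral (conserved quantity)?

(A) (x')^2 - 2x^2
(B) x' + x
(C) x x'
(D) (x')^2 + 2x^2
D

A first integral I satisfies dI/dt = 0 along every solution. Differentiate each option and use the equation of motion:
(A) d/dt[(x')^2 - 2x^2] = 2x'x'' - 4x x' = -8x x', not identically 0
(B) d/dt[x' + x] = x'' + x' = -2x + x', not identically 0
(C) d/dt[x x'] = (x')^2 + x x'' = (x')^2 - 2x^2, not identically 0
(D) d/dt[(x')^2 + 2x^2] = 2x'x'' + 4x x' = 2x'(-2x) + 4x x' = 0

Only (D) has zero time-derivative. So the energy-like quantity (x')^2 + 2x^2 is the first integral.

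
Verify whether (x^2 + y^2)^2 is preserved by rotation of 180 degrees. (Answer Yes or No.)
Yes

Applying rotation by 180 degrees: x' = x*cos(180 degrees) - y*sin(180 degrees) = -x, y' = x*sin(180 degrees) + y*cos(180 degrees) = -y

Substituting into (x^2 + y^2)^2:
((-x)^2 + (-y)^2)^2
= x^4 + 2x^2y^2 + y^4 = (x^2 + y^2)^2

This equals the original expression (x^2 + y^2)^2, so it IS invariant.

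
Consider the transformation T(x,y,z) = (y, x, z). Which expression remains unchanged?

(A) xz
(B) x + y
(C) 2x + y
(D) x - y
B

Apply T(x,y,z) = (y, x, z) to each option, i.e. replace (x, y, z) by the transformed coordinates.
Substitute the transformed coordinates into each option and compare with the original:
(A) xz  ->  (y)(z) = yz   [differs from xz: not invariant]
(B) x + y  ->  (y) + (x) = x + y   [equals x + y: invariant]
(C) 2x + y  ->  2(y) + (x) = x + 2y   [differs from 2x + y: not invariant]
(D) x - y  ->  (y) - (x) = -x + y   [differs from x - y: not invariant]

Only option (B), x + y, is unchanged by the transformation.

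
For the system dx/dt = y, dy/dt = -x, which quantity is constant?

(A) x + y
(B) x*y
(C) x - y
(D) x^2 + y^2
D

A first integral I satisfies dI/dt = 0 along every solution. Differentiate each option and use the equation of motion:
(A) d/dt[x + y] = y + (-x) = y - x, not identically 0
(B) d/dt[x*y] = (dx/dt)y + x(dy/dt) = y^2 - x^2, not identically 0
(C) d/dt[x - y] = y - (-x) = x + y, not identically 0
(D) d/dt[x^2 + y^2] = 2x*dx/dt + 2y*dy/dt = 2x*y + 2y*(-x) = 0

Only (D) has zero time-derivative. So x^2 + y^2 (the squared radius; trajectories are circles) is the conserved quantity.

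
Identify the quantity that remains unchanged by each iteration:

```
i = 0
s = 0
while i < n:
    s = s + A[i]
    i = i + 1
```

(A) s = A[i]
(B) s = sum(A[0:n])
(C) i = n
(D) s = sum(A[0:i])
D

A loop invariant must hold before the first iteration and be re-established by every execution of the body.

(D) s = sum(A[0:i]): Initially i = 0 and s = 0 = sum of the empty slice A[0:0]. If s = sum(A[0:i]) holds at the top of an iteration, the body sets s to sum(A[0:i]) + A[i] = sum(A[0:i+1]) and then i to i+1, so s = sum(A[0:i]) holds again. At exit i = n, giving s = sum(A[0:n]).

The other options fail:
(A) s = A[i]: after the first iteration s = A[0] but i = 1, so s = A[i] compares s with the wrong element (and fails in general).
(B) s = sum(A[0:n]): false before the loop (s = 0, not the full sum) -- it only becomes true at exit.
(C) i = n: false initially (i = 0); it is the exit condition, not an invariant.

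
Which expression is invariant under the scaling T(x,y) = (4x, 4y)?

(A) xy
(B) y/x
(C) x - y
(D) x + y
B

Under the uniform scaling T(x,y) = (4x, 4y):
Substitute the transformed coordinates into each option and compare with the original:
(A) xy  ->  (4x)(4y) = 16xy   [differs from xy: not invariant]
(B) y/x  ->  (4y)/(4x) = y/x   [equals y/x: invariant]
(C) x - y  ->  (4x) - (4y) = 4x - 4y   [differs from x - y: not invariant]
(D) x + y  ->  (4x) + (4y) = 4x + 4y   [differs from x + y: not invariant]

Only option (B), y/x, is unchanged by the transformation.
The common factor 4 cancels in a ratio of coordinates, while sums, products and sums of squares pick up factors of 4 or 16.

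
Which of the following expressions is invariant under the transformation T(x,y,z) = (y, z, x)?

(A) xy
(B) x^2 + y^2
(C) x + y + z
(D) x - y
C

Apply T(x,y,z) = (y, z, x) to each option, i.e. replace (x, y, z) by the transformed coordinates.
Substitute the transformed coordinates into each option and compare with the original:
(A) xy  ->  (y)(z) = yz   [differs from xy: not invariant]
(B) x^2 + y^2  ->  (y)^2 + (z)^2 = y^2 + z^2   [differs from x^2 + y^2: not invariant]
(C) x + y + z  ->  (y) + (z) + (x) = x + y + z   [equals x + y + z: invariant]
(D) x - y  ->  (y) - (z) = y - z   [differs from x - y: not invariant]

Only option (C), x + y + z, is unchanged by the transformation.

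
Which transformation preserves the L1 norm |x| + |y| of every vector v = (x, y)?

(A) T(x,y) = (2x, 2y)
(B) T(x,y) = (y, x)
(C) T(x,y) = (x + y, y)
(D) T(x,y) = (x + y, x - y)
B

A transformation preserves a norm if ||T(v)|| = ||v|| for every v; a single vector where the norm changes rules an option out.

(A) T(x,y) = (2x, 2y): v = (1, 0) has norm |1| + |0| = 1, but T(v) = (2, 0) has norm 2 -- not preserved.
(B) T(x,y) = (y, x): preserves the norm -- it only permutes the coordinates and/or flips signs, which leaves |x| + |y| unchanged.
(C) T(x,y) = (x + y, y): v = (0, 1) has norm |0| + |1| = 1, but T(v) = (1, 1) has norm 2 -- not preserved.
(D) T(x,y) = (x + y, x - y): v = (1, 0) has norm |1| + |0| = 1, but T(v) = (1, 1) has norm 2 -- not preserved.

Therefore the answer is (B).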